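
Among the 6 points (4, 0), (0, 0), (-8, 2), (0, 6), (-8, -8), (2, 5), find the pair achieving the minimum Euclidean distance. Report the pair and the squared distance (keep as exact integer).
Pair = ((0, 6), (2, 5)); squared distance = 5

Compute all C(6, 2) = 15 pairwise squared distances (x_i − x_j)² + (y_i − y_j)². The minimum is 5, attained by the pair ((0, 6), (2, 5)).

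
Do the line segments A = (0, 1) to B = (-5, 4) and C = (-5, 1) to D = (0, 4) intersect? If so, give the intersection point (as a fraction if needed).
Yes; intersection at (-5/2, 5/2) (t = 1/2 on AB, s = 1/2 on CD)

Parametrize AB as A + t(B − A) = (0 + -5 t, 1 + 3 t) and CD as C + s(D − C) = (-5 + 5 s, 1 + 3 s). Solve the linear system for (t, s). Determinant = 30 ≠ 0, so a unique intersection of the containing lines exists. Solution: t = 1/2, s = 1/2 — both in [0, 1], so the segments cross. Intersection point: (-5/2, 5/2).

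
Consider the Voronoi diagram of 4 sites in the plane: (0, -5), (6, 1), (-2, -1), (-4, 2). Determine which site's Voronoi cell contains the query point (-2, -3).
Nearest site = (-2, -1)

The Voronoi cell of site s contains exactly those query points closer to s than to any other site. Compute squared distances from q = (-2, -3) to each site:
  (-2 − -2)² + (-1 − -3)² = 4
  (0 − -2)² + (-5 − -3)² = 8
  (-4 − -2)² + (2 − -3)² = 29
  (6 − -2)² + (1 − -3)² = 80
Minimum is attained by (-2, -1), so q lies in its Voronoi cell.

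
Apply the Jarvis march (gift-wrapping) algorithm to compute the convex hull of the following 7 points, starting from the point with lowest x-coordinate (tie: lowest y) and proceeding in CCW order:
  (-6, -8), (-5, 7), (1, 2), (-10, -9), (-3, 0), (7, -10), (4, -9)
Hull (CCW) = [(-10, -9), (7, -10), (1, 2), (-5, 7)]

Jarvis march: at each step, from the current hull vertex p, select the next vertex q as the point such that every other point lies strictly to the left of (or on) the directed line p → q. (Equivalently: for every other point r, the cross product (q − p) × (r − p) ≥ 0.)
Starting point (lowest x, tie lowest y): (-10, -9). Wrap until returning to start. Resulting hull: (-10, -9), (7, -10), (1, 2), (-5, 7).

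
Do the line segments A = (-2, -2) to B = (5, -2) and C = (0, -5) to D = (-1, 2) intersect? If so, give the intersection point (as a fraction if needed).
Yes; intersection at (-3/7, -2) (t = 11/49 on AB, s = 3/7 on CD)

Parametrize AB as A + t(B − A) = (-2 + 7 t, -2 + 0 t) and CD as C + s(D − C) = (0 + -1 s, -5 + 7 s). Solve the linear system for (t, s). Determinant = -49 ≠ 0, so a unique intersection of the containing lines exists. Solution: t = 11/49, s = 3/7 — both in [0, 1], so the segments cross. Intersection point: (-3/7, -2).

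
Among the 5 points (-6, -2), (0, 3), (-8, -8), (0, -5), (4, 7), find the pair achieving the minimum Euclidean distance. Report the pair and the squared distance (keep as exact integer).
Pair = ((0, 3), (4, 7)); squared distance = 32

Compute all C(5, 2) = 10 pairwise squared distances (x_i − x_j)² + (y_i − y_j)². The minimum is 32, attained by the pair ((0, 3), (4, 7)).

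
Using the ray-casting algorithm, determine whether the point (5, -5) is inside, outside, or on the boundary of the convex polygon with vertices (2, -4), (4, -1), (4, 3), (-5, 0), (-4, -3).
The point (5, -5) lies strictly outside the polygon

Cast a horizontal ray to the right from the query point and count how many polygon edges it crosses (each edge strictly once or zero times, handled with the usual half-open convention). 
Parity of crossings → even ⇒ outside.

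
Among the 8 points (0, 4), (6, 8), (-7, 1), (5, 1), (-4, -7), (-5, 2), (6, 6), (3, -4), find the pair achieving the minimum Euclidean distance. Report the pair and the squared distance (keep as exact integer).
Pair = ((6, 8), (6, 6)); squared distance = 4

Compute all C(8, 2) = 28 pairwise squared distances (x_i − x_j)² + (y_i − y_j)². The minimum is 4, attained by the pair ((6, 8), (6, 6)).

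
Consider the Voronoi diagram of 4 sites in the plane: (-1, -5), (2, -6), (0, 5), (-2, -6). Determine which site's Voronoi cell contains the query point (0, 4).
Nearest site = (0, 5)

The Voronoi cell of site s contains exactly those query points closer to s than to any other site. Compute squared distances from q = (0, 4) to each site:
  (0 − 0)² + (5 − 4)² = 1
  (-1 − 0)² + (-5 − 4)² = 82
  (-2 − 0)² + (-6 − 4)² = 104
  (2 − 0)² + (-6 − 4)² = 104
Minimum is attained by (0, 5), so q lies in its Voronoi cell.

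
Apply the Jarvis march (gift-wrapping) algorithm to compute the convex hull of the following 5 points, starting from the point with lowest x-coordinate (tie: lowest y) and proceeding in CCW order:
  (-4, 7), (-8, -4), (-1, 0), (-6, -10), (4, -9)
Hull (CCW) = [(-8, -4), (-6, -10), (4, -9), (-4, 7)]

Jarvis march: at each step, from the current hull vertex p, select the next vertex q as the point such that every other point lies strictly to the left of (or on) the directed line p → q. (Equivalently: for every other point r, the cross product (q − p) × (r − p) ≥ 0.)
Starting point (lowest x, tie lowest y): (-8, -4). Wrap until returning to start. Resulting hull: (-8, -4), (-6, -10), (4, -9), (-4, 7).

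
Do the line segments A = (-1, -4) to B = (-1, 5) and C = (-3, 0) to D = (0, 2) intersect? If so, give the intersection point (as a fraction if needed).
Yes; intersection at (-1, 4/3) (t = 16/27 on AB, s = 2/3 on CD)

Parametrize AB as A + t(B − A) = (-1 + 0 t, -4 + 9 t) and CD as C + s(D − C) = (-3 + 3 s, 0 + 2 s). Solve the linear system for (t, s). Determinant = 27 ≠ 0, so a unique intersection of the containing lines exists. Solution: t = 16/27, s = 2/3 — both in [0, 1], so the segments cross. Intersection point: (-1, 4/3).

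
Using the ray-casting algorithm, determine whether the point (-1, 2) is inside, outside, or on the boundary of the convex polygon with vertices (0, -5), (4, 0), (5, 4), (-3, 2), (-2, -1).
The point (-1, 2) lies strictly inside the polygon

Cast a horizontal ray to the right from the query point and count how many polygon edges it crosses (each edge strictly once or zero times, handled with the usual half-open convention). 
Parity of crossings → odd ⇒ inside.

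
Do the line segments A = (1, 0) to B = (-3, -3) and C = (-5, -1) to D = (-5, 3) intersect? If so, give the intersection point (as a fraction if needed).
No (intersection of containing lines falls outside at least one segment)

Parametrize and solve: t = 3/2, s = -7/8. At least one of these is outside [0, 1], so the segments do not intersect.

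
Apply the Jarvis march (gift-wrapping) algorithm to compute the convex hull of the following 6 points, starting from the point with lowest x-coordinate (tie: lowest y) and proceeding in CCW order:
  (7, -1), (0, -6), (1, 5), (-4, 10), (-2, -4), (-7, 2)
Hull (CCW) = [(-7, 2), (-2, -4), (0, -6), (7, -1), (-4, 10)]

Jarvis march: at each step, from the current hull vertex p, select the next vertex q as the point such that every other point lies strictly to the left of (or on) the directed line p → q. (Equivalently: for every other point r, the cross product (q − p) × (r − p) ≥ 0.)
Starting point (lowest x, tie lowest y): (-7, 2). Wrap until returning to start. Resulting hull: (-7, 2), (-2, -4), (0, -6), (7, -1), (-4, 10).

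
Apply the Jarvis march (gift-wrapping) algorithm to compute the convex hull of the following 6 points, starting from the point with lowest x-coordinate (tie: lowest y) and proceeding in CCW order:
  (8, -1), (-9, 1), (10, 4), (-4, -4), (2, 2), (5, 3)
Hull (CCW) = [(-9, 1), (-4, -4), (8, -1), (10, 4)]

Jarvis march: at each step, from the current hull vertex p, select the next vertex q as the point such that every other point lies strictly to the left of (or on) the directed line p → q. (Equivalently: for every other point r, the cross product (q − p) × (r − p) ≥ 0.)
Starting point (lowest x, tie lowest y): (-9, 1). Wrap until returning to start. Resulting hull: (-9, 1), (-4, -4), (8, -1), (10, 4).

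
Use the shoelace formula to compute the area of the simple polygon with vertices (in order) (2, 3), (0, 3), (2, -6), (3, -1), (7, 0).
Area = 22

Shoelace formula: Area = (1/2) |Σ_i (x_i · y_{i+1} − x_{i+1} · y_i)| (indices mod n). Compute each cross term:
  (2)(3) − (0)(3) = 6
  (0)(-6) − (2)(3) = -6
  (2)(-1) − (3)(-6) = 16
  (3)(0) − (7)(-1) = 7
  (7)(3) − (2)(0) = 21
Sum = 44, so (signed) Area = 44/2 = 22, |Area| = 22.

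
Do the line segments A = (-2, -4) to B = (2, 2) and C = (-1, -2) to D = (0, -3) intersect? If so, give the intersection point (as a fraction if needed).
Yes; intersection at (-4/5, -11/5) (t = 3/10 on AB, s = 1/5 on CD)

Parametrize AB as A + t(B − A) = (-2 + 4 t, -4 + 6 t) and CD as C + s(D − C) = (-1 + 1 s, -2 + -1 s). Solve the linear system for (t, s). Determinant = 10 ≠ 0, so a unique intersection of the containing lines exists. Solution: t = 3/10, s = 1/5 — both in [0, 1], so the segments cross. Intersection point: (-4/5, -11/5).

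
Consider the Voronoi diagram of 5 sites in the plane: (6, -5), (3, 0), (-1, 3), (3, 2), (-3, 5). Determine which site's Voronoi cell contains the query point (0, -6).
Nearest site = (6, -5)

The Voronoi cell of site s contains exactly those query points closer to s than to any other site. Compute squared distances from q = (0, -6) to each site:
  (6 − 0)² + (-5 − -6)² = 37
  (3 − 0)² + (0 − -6)² = 45
  (3 − 0)² + (2 − -6)² = 73
  (-1 − 0)² + (3 − -6)² = 82
  (-3 − 0)² + (5 − -6)² = 130
Minimum is attained by (6, -5), so q lies in its Voronoi cell.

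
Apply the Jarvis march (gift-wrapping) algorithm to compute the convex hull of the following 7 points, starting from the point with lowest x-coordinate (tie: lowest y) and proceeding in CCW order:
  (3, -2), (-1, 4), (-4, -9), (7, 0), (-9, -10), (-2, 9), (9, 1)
Hull (CCW) = [(-9, -10), (-4, -9), (9, 1), (-2, 9)]

Jarvis march: at each step, from the current hull vertex p, select the next vertex q as the point such that every other point lies strictly to the left of (or on) the directed line p → q. (Equivalently: for every other point r, the cross product (q − p) × (r − p) ≥ 0.)
Starting point (lowest x, tie lowest y): (-9, -10). Wrap until returning to start. Resulting hull: (-9, -10), (-4, -9), (9, 1), (-2, 9).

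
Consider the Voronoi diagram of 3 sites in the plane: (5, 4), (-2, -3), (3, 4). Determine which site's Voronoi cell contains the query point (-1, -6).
Nearest site = (-2, -3)

The Voronoi cell of site s contains exactly those query points closer to s than to any other site. Compute squared distances from q = (-1, -6) to each site:
  (-2 − -1)² + (-3 − -6)² = 10
  (3 − -1)² + (4 − -6)² = 116
  (5 − -1)² + (4 − -6)² = 136
Minimum is attained by (-2, -3), so q lies in its Voronoi cell.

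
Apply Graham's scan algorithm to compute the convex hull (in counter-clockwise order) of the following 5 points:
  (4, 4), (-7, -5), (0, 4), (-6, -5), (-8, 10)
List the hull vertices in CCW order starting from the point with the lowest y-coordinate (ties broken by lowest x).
Hull (CCW) = [(-7, -5), (-6, -5), (4, 4), (-8, 10)]

Graham scan procedure:
  1. Find the pivot p₀ = point with lowest y (tie → lowest x): (-7, -5).
  2. Sort the remaining points by polar angle around p₀.
  3. Walk through sorted points, maintaining a stack; pop the top while the last three entries make a non-left turn (cross product ≤ 0).
  4. Final stack is the convex hull in CCW order: (-7, -5), (-6, -5), (4, 4), (-8, 10).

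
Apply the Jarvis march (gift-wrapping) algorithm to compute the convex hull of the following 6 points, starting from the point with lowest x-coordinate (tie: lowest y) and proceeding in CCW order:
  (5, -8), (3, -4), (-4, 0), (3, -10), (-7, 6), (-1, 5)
Hull (CCW) = [(-7, 6), (-4, 0), (3, -10), (5, -8), (-1, 5)]

Jarvis march: at each step, from the current hull vertex p, select the next vertex q as the point such that every other point lies strictly to the left of (or on) the directed line p → q. (Equivalently: for every other point r, the cross product (q − p) × (r − p) ≥ 0.)
Starting point (lowest x, tie lowest y): (-7, 6). Wrap until returning to start. Resulting hull: (-7, 6), (-4, 0), (3, -10), (5, -8), (-1, 5).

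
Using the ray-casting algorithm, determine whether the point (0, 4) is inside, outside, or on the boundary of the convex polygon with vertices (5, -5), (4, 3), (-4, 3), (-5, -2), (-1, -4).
The point (0, 4) lies strictly outside the polygon

Cast a horizontal ray to the right from the query point and count how many polygon edges it crosses (each edge strictly once or zero times, handled with the usual half-open convention). 
Parity of crossings → even ⇒ outside.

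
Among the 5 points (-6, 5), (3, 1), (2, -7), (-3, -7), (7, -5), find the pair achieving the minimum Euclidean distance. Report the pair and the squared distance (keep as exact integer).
Pair = ((2, -7), (-3, -7)); squared distance = 25

Compute all C(5, 2) = 10 pairwise squared distances (x_i − x_j)² + (y_i − y_j)². The minimum is 25, attained by the pair ((2, -7), (-3, -7)).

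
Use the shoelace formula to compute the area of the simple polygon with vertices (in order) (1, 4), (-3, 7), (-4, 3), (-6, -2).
Area = 21

Shoelace formula: Area = (1/2) |Σ_i (x_i · y_{i+1} − x_{i+1} · y_i)| (indices mod n). Compute each cross term:
  (1)(7) − (-3)(4) = 19
  (-3)(3) − (-4)(7) = 19
  (-4)(-2) − (-6)(3) = 26
  (-6)(4) − (1)(-2) = -22
Sum = 42, so (signed) Area = 42/2 = 21, |Area| = 21.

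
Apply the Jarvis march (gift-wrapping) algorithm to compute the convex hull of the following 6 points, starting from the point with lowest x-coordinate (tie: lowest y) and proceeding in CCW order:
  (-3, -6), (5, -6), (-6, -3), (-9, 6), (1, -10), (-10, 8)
Hull (CCW) = [(-10, 8), (-6, -3), (1, -10), (5, -6)]

Jarvis march: at each step, from the current hull vertex p, select the next vertex q as the point such that every other point lies strictly to the left of (or on) the directed line p → q. (Equivalently: for every other point r, the cross product (q − p) × (r − p) ≥ 0.)
Starting point (lowest x, tie lowest y): (-10, 8). Wrap until returning to start. Resulting hull: (-10, 8), (-6, -3), (1, -10), (5, -6).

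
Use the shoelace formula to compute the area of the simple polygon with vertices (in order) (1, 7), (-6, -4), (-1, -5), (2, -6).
Area = 50

Shoelace formula: Area = (1/2) |Σ_i (x_i · y_{i+1} − x_{i+1} · y_i)| (indices mod n). Compute each cross term:
  (1)(-4) − (-6)(7) = 38
  (-6)(-5) − (-1)(-4) = 26
  (-1)(-6) − (2)(-5) = 16
  (2)(7) − (1)(-6) = 20
Sum = 100, so (signed) Area = 100/2 = 50, |Area| = 50.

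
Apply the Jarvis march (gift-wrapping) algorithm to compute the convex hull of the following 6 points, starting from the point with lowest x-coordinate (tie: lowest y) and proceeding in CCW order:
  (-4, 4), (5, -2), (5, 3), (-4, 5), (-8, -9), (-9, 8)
Hull (CCW) = [(-9, 8), (-8, -9), (5, -2), (5, 3)]

Jarvis march: at each step, from the current hull vertex p, select the next vertex q as the point such that every other point lies strictly to the left of (or on) the directed line p → q. (Equivalently: for every other point r, the cross product (q − p) × (r − p) ≥ 0.)
Starting point (lowest x, tie lowest y): (-9, 8). Wrap until returning to start. Resulting hull: (-9, 8), (-8, -9), (5, -2), (5, 3).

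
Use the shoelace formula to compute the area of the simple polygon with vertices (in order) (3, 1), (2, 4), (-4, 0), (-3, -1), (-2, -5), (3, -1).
Area = 33

Shoelace formula: Area = (1/2) |Σ_i (x_i · y_{i+1} − x_{i+1} · y_i)| (indices mod n). Compute each cross term:
  (3)(4) − (2)(1) = 10
  (2)(0) − (-4)(4) = 16
  (-4)(-1) − (-3)(0) = 4
  (-3)(-5) − (-2)(-1) = 13
  (-2)(-1) − (3)(-5) = 17
  (3)(1) − (3)(-1) = 6
Sum = 66, so (signed) Area = 66/2 = 33, |Area| = 33.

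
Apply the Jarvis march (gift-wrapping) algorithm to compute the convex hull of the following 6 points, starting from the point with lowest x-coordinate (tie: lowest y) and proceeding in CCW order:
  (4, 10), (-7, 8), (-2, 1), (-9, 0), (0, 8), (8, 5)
Hull (CCW) = [(-9, 0), (-2, 1), (8, 5), (4, 10), (-7, 8)]

Jarvis march: at each step, from the current hull vertex p, select the next vertex q as the point such that every other point lies strictly to the left of (or on) the directed line p → q. (Equivalently: for every other point r, the cross product (q − p) × (r − p) ≥ 0.)
Starting point (lowest x, tie lowest y): (-9, 0). Wrap until returning to start. Resulting hull: (-9, 0), (-2, 1), (8, 5), (4, 10), (-7, 8).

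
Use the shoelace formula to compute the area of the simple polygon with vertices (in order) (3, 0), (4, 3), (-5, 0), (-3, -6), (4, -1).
Area = 42

Shoelace formula: Area = (1/2) |Σ_i (x_i · y_{i+1} − x_{i+1} · y_i)| (indices mod n). Compute each cross term:
  (3)(3) − (4)(0) = 9
  (4)(0) − (-5)(3) = 15
  (-5)(-6) − (-3)(0) = 30
  (-3)(-1) − (4)(-6) = 27
  (4)(0) − (3)(-1) = 3
Sum = 84, so (signed) Area = 84/2 = 42, |Area| = 42.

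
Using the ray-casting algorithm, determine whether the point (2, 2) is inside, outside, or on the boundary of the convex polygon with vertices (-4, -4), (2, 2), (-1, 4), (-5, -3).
The point (2, 2) lies on the polygon boundary

Boundary check: the query satisfies the collinearity and bounding-box conditions for some polygon edge, so it lies exactly on the boundary.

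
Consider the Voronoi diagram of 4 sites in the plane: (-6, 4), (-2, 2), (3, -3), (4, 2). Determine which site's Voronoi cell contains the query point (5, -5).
Nearest site = (3, -3)

The Voronoi cell of site s contains exactly those query points closer to s than to any other site. Compute squared distances from q = (5, -5) to each site:
  (3 − 5)² + (-3 − -5)² = 8
  (4 − 5)² + (2 − -5)² = 50
  (-2 − 5)² + (2 − -5)² = 98
  (-6 − 5)² + (4 − -5)² = 202
Minimum is attained by (3, -3), so q lies in its Voronoi cell.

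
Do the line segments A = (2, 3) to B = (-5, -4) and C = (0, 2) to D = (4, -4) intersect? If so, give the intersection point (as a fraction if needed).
Yes; intersection at (2/5, 7/5) (t = 8/35 on AB, s = 1/10 on CD)

Parametrize AB as A + t(B − A) = (2 + -7 t, 3 + -7 t) and CD as C + s(D − C) = (0 + 4 s, 2 + -6 s). Solve the linear system for (t, s). Determinant = -70 ≠ 0, so a unique intersection of the containing lines exists. Solution: t = 8/35, s = 1/10 — both in [0, 1], so the segments cross. Intersection point: (2/5, 7/5).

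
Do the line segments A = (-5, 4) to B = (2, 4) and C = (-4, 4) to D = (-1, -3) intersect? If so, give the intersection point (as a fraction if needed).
Yes; intersection at (-4, 4) (t = 1/7 on AB, s = 0 on CD)

Parametrize AB as A + t(B − A) = (-5 + 7 t, 4 + 0 t) and CD as C + s(D − C) = (-4 + 3 s, 4 + -7 s). Solve the linear system for (t, s). Determinant = 49 ≠ 0, so a unique intersection of the containing lines exists. Solution: t = 1/7, s = 0 — both in [0, 1], so the segments cross. Intersection point: (-4, 4).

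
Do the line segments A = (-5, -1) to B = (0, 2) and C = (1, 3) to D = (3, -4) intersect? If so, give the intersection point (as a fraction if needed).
No (intersection of containing lines falls outside at least one segment)

Parametrize and solve: t = 50/41, s = 2/41. At least one of these is outside [0, 1], so the segments do not intersect.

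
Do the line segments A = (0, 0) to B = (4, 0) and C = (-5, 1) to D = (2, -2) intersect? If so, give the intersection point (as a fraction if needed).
No (intersection of containing lines falls outside at least one segment)

Parametrize and solve: t = -2/3, s = 1/3. At least one of these is outside [0, 1], so the segments do not intersect.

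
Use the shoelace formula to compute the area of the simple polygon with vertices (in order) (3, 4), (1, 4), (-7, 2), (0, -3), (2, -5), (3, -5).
Area = 97/2

Shoelace formula: Area = (1/2) |Σ_i (x_i · y_{i+1} − x_{i+1} · y_i)| (indices mod n). Compute each cross term:
  (3)(4) − (1)(4) = 8
  (1)(2) − (-7)(4) = 30
  (-7)(-3) − (0)(2) = 21
  (0)(-5) − (2)(-3) = 6
  (2)(-5) − (3)(-5) = 5
  (3)(4) − (3)(-5) = 27
Sum = 97, so (signed) Area = 97/2 = 97/2, |Area| = 97/2.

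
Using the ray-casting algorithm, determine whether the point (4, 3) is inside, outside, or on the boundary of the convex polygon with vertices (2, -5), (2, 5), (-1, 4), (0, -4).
The point (4, 3) lies strictly outside the polygon

Cast a horizontal ray to the right from the query point and count how many polygon edges it crosses (each edge strictly once or zero times, handled with the usual half-open convention). 
Parity of crossings → even ⇒ outside.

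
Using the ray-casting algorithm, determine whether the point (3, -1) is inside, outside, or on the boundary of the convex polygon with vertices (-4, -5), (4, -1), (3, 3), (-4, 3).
The point (3, -1) lies strictly inside the polygon

Cast a horizontal ray to the right from the query point and count how many polygon edges it crosses (each edge strictly once or zero times, handled with the usual half-open convention). 
Parity of crossings → odd ⇒ inside.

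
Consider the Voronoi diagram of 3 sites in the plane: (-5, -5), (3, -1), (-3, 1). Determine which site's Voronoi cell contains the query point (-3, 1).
Nearest site = (-3, 1)

The Voronoi cell of site s contains exactly those query points closer to s than to any other site. Compute squared distances from q = (-3, 1) to each site:
  (-3 − -3)² + (1 − 1)² = 0
  (-5 − -3)² + (-5 − 1)² = 40
  (3 − -3)² + (-1 − 1)² = 40
Minimum is attained by (-3, 1), so q lies in its Voronoi cell.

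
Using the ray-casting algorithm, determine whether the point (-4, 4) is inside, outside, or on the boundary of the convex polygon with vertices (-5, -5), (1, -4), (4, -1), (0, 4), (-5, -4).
The point (-4, 4) lies strictly outside the polygon

Cast a horizontal ray to the right from the query point and count how many polygon edges it crosses (each edge strictly once or zero times, handled with the usual half-open convention). 
Parity of crossings → even ⇒ outside.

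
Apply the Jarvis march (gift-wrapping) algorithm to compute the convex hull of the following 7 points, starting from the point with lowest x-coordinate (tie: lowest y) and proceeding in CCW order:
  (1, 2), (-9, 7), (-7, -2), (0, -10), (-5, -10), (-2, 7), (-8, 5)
Hull (CCW) = [(-9, 7), (-7, -2), (-5, -10), (0, -10), (1, 2), (-2, 7)]

Jarvis march: at each step, from the current hull vertex p, select the next vertex q as the point such that every other point lies strictly to the left of (or on) the directed line p → q. (Equivalently: for every other point r, the cross product (q − p) × (r − p) ≥ 0.)
Starting point (lowest x, tie lowest y): (-9, 7). Wrap until returning to start. Resulting hull: (-9, 7), (-7, -2), (-5, -10), (0, -10), (1, 2), (-2, 7).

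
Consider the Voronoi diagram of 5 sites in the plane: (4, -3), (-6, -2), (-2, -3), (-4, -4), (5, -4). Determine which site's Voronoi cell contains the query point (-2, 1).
Nearest site = (-2, -3)

The Voronoi cell of site s contains exactly those query points closer to s than to any other site. Compute squared distances from q = (-2, 1) to each site:
  (-2 − -2)² + (-3 − 1)² = 16
  (-6 − -2)² + (-2 − 1)² = 25
  (-4 − -2)² + (-4 − 1)² = 29
  (4 − -2)² + (-3 − 1)² = 52
  (5 − -2)² + (-4 − 1)² = 74
Minimum is attained by (-2, -3), so q lies in its Voronoi cell.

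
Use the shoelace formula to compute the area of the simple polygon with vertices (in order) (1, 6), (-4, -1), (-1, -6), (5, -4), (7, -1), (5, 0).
Area = 69

Shoelace formula: Area = (1/2) |Σ_i (x_i · y_{i+1} − x_{i+1} · y_i)| (indices mod n). Compute each cross term:
  (1)(-1) − (-4)(6) = 23
  (-4)(-6) − (-1)(-1) = 23
  (-1)(-4) − (5)(-6) = 34
  (5)(-1) − (7)(-4) = 23
  (7)(0) − (5)(-1) = 5
  (5)(6) − (1)(0) = 30
Sum = 138, so (signed) Area = 138/2 = 69, |Area| = 69.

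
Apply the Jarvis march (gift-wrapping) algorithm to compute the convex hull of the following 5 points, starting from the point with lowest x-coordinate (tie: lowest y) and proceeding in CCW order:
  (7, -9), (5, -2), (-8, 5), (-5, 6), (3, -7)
Hull (CCW) = [(-8, 5), (3, -7), (7, -9), (5, -2), (-5, 6)]

Jarvis march: at each step, from the current hull vertex p, select the next vertex q as the point such that every other point lies strictly to the left of (or on) the directed line p → q. (Equivalently: for every other point r, the cross product (q − p) × (r − p) ≥ 0.)
Starting point (lowest x, tie lowest y): (-8, 5). Wrap until returning to start. Resulting hull: (-8, 5), (3, -7), (7, -9), (5, -2), (-5, 6).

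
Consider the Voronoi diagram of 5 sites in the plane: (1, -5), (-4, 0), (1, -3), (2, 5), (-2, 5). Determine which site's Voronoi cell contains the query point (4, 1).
Nearest site = (2, 5)

The Voronoi cell of site s contains exactly those query points closer to s than to any other site. Compute squared distances from q = (4, 1) to each site:
  (2 − 4)² + (5 − 1)² = 20
  (1 − 4)² + (-3 − 1)² = 25
  (1 − 4)² + (-5 − 1)² = 45
  (-2 − 4)² + (5 − 1)² = 52
  (-4 − 4)² + (0 − 1)² = 65
Minimum is attained by (2, 5), so q lies in its Voronoi cell.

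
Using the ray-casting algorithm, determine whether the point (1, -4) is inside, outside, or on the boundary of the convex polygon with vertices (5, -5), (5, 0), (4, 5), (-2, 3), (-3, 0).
The point (1, -4) lies strictly outside the polygon

Cast a horizontal ray to the right from the query point and count how many polygon edges it crosses (each edge strictly once or zero times, handled with the usual half-open convention). 
Parity of crossings → even ⇒ outside.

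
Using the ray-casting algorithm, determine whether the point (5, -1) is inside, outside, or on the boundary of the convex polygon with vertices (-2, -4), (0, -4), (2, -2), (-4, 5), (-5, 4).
The point (5, -1) lies strictly outside the polygon

Cast a horizontal ray to the right from the query point and count how many polygon edges it crosses (each edge strictly once or zero times, handled with the usual half-open convention). 
Parity of crossings → even ⇒ outside.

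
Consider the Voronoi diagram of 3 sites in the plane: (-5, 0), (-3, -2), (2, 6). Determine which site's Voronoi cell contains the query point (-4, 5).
Nearest site = (-5, 0)

The Voronoi cell of site s contains exactly those query points closer to s than to any other site. Compute squared distances from q = (-4, 5) to each site:
  (-5 − -4)² + (0 − 5)² = 26
  (2 − -4)² + (6 − 5)² = 37
  (-3 − -4)² + (-2 − 5)² = 50
Minimum is attained by (-5, 0), so q lies in its Voronoi cell.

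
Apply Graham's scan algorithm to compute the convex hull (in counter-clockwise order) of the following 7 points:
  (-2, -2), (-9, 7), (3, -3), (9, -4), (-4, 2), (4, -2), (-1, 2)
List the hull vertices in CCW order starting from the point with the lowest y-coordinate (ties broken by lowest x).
Hull (CCW) = [(9, -4), (-9, 7), (-2, -2), (3, -3)]

Graham scan procedure:
  1. Find the pivot p₀ = point with lowest y (tie → lowest x): (9, -4).
  2. Sort the remaining points by polar angle around p₀.
  3. Walk through sorted points, maintaining a stack; pop the top while the last three entries make a non-left turn (cross product ≤ 0).
  4. Final stack is the convex hull in CCW order: (9, -4), (-9, 7), (-2, -2), (3, -3).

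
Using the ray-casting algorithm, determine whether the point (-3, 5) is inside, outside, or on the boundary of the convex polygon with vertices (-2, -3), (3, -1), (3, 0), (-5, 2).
The point (-3, 5) lies strictly outside the polygon

Cast a horizontal ray to the right from the query point and count how many polygon edges it crosses (each edge strictly once or zero times, handled with the usual half-open convention). 
Parity of crossings → even ⇒ outside.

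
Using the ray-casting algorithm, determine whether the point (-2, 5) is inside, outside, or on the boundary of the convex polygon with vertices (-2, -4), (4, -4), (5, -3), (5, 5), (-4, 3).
The point (-2, 5) lies strictly outside the polygon

Cast a horizontal ray to the right from the query point and count how many polygon edges it crosses (each edge strictly once or zero times, handled with the usual half-open convention). 
Parity of crossings → even ⇒ outside.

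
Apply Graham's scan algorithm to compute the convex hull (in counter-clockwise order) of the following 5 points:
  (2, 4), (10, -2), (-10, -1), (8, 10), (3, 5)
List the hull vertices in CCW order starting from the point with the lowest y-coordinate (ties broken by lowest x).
Hull (CCW) = [(10, -2), (8, 10), (-10, -1)]

Graham scan procedure:
  1. Find the pivot p₀ = point with lowest y (tie → lowest x): (10, -2).
  2. Sort the remaining points by polar angle around p₀.
  3. Walk through sorted points, maintaining a stack; pop the top while the last three entries make a non-left turn (cross product ≤ 0).
  4. Final stack is the convex hull in CCW order: (10, -2), (8, 10), (-10, -1).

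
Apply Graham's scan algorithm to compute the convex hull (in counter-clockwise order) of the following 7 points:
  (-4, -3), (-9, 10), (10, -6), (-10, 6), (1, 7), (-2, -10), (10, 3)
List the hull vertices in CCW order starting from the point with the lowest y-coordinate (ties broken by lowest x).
Hull (CCW) = [(-2, -10), (10, -6), (10, 3), (1, 7), (-9, 10), (-10, 6)]

Graham scan procedure:
  1. Find the pivot p₀ = point with lowest y (tie → lowest x): (-2, -10).
  2. Sort the remaining points by polar angle around p₀.
  3. Walk through sorted points, maintaining a stack; pop the top while the last three entries make a non-left turn (cross product ≤ 0).
  4. Final stack is the convex hull in CCW order: (-2, -10), (10, -6), (10, 3), (1, 7), (-9, 10), (-10, 6).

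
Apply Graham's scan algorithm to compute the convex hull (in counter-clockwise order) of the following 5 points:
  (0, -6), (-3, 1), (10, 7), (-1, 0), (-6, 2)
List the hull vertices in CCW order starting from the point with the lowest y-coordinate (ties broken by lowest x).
Hull (CCW) = [(0, -6), (10, 7), (-6, 2)]

Graham scan procedure:
  1. Find the pivot p₀ = point with lowest y (tie → lowest x): (0, -6).
  2. Sort the remaining points by polar angle around p₀.
  3. Walk through sorted points, maintaining a stack; pop the top while the last three entries make a non-left turn (cross product ≤ 0).
  4. Final stack is the convex hull in CCW order: (0, -6), (10, 7), (-6, 2).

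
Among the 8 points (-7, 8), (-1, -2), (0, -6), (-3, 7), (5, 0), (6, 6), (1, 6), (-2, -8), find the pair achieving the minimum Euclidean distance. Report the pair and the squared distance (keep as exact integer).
Pair = ((0, -6), (-2, -8)); squared distance = 8

Compute all C(8, 2) = 28 pairwise squared distances (x_i − x_j)² + (y_i − y_j)². The minimum is 8, attained by the pair ((0, -6), (-2, -8)).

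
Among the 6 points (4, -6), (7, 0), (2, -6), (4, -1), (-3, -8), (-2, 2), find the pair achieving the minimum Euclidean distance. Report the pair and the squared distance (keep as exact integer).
Pair = ((4, -6), (2, -6)); squared distance = 4

Compute all C(6, 2) = 15 pairwise squared distances (x_i − x_j)² + (y_i − y_j)². The minimum is 4, attained by the pair ((4, -6), (2, -6)).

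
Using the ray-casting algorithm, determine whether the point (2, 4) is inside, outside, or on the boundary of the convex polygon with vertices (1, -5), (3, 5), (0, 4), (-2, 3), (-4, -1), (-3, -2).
The point (2, 4) lies strictly inside the polygon

Cast a horizontal ray to the right from the query point and count how many polygon edges it crosses (each edge strictly once or zero times, handled with the usual half-open convention). 
Parity of crossings → odd ⇒ inside.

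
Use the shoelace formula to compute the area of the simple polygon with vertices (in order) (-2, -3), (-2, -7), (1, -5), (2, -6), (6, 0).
Area = 47/2

Shoelace formula: Area = (1/2) |Σ_i (x_i · y_{i+1} − x_{i+1} · y_i)| (indices mod n). Compute each cross term:
  (-2)(-7) − (-2)(-3) = 8
  (-2)(-5) − (1)(-7) = 17
  (1)(-6) − (2)(-5) = 4
  (2)(0) − (6)(-6) = 36
  (6)(-3) − (-2)(0) = -18
Sum = 47, so (signed) Area = 47/2 = 47/2, |Area| = 47/2.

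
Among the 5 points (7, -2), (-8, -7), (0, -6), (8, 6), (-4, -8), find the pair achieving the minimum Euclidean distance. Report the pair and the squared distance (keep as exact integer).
Pair = ((-8, -7), (-4, -8)); squared distance = 17

Compute all C(5, 2) = 10 pairwise squared distances (x_i − x_j)² + (y_i − y_j)². The minimum is 17, attained by the pair ((-8, -7), (-4, -8)).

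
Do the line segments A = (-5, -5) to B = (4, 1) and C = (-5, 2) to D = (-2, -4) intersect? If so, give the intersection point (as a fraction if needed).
Yes; intersection at (-19/8, -13/4) (t = 7/24 on AB, s = 7/8 on CD)

Parametrize AB as A + t(B − A) = (-5 + 9 t, -5 + 6 t) and CD as C + s(D − C) = (-5 + 3 s, 2 + -6 s). Solve the linear system for (t, s). Determinant = 72 ≠ 0, so a unique intersection of the containing lines exists. Solution: t = 7/24, s = 7/8 — both in [0, 1], so the segments cross. Intersection point: (-19/8, -13/4).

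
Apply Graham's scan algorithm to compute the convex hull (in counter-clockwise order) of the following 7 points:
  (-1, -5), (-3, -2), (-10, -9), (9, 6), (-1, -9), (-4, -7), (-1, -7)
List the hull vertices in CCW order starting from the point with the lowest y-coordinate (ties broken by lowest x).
Hull (CCW) = [(-10, -9), (-1, -9), (9, 6), (-3, -2)]

Graham scan procedure:
  1. Find the pivot p₀ = point with lowest y (tie → lowest x): (-10, -9).
  2. Sort the remaining points by polar angle around p₀.
  3. Walk through sorted points, maintaining a stack; pop the top while the last three entries make a non-left turn (cross product ≤ 0).
  4. Final stack is the convex hull in CCW order: (-10, -9), (-1, -9), (9, 6), (-3, -2).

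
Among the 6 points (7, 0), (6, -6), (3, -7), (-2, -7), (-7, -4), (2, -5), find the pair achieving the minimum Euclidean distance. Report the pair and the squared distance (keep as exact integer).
Pair = ((3, -7), (2, -5)); squared distance = 5

Compute all C(6, 2) = 15 pairwise squared distances (x_i − x_j)² + (y_i − y_j)². The minimum is 5, attained by the pair ((3, -7), (2, -5)).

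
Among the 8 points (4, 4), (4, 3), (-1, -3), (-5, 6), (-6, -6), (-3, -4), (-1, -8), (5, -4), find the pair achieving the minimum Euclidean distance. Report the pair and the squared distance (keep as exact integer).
Pair = ((4, 4), (4, 3)); squared distance = 1

Compute all C(8, 2) = 28 pairwise squared distances (x_i − x_j)² + (y_i − y_j)². The minimum is 1, attained by the pair ((4, 4), (4, 3)).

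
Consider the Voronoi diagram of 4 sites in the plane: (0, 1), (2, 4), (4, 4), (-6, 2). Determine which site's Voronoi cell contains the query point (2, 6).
Nearest site = (2, 4)

The Voronoi cell of site s contains exactly those query points closer to s than to any other site. Compute squared distances from q = (2, 6) to each site:
  (2 − 2)² + (4 − 6)² = 4
  (4 − 2)² + (4 − 6)² = 8
  (0 − 2)² + (1 − 6)² = 29
  (-6 − 2)² + (2 − 6)² = 80
Minimum is attained by (2, 4), so q lies in its Voronoi cell.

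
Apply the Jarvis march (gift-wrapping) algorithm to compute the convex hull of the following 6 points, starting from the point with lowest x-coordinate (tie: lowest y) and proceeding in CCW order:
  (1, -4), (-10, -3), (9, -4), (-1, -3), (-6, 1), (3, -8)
Hull (CCW) = [(-10, -3), (3, -8), (9, -4), (-6, 1)]

Jarvis march: at each step, from the current hull vertex p, select the next vertex q as the point such that every other point lies strictly to the left of (or on) the directed line p → q. (Equivalently: for every other point r, the cross product (q − p) × (r − p) ≥ 0.)
Starting point (lowest x, tie lowest y): (-10, -3). Wrap until returning to start. Resulting hull: (-10, -3), (3, -8), (9, -4), (-6, 1).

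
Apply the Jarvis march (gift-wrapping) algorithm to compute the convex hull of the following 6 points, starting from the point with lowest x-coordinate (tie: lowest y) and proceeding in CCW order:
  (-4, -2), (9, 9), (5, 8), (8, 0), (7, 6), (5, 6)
Hull (CCW) = [(-4, -2), (8, 0), (9, 9), (5, 8)]

Jarvis march: at each step, from the current hull vertex p, select the next vertex q as the point such that every other point lies strictly to the left of (or on) the directed line p → q. (Equivalently: for every other point r, the cross product (q − p) × (r − p) ≥ 0.)
Starting point (lowest x, tie lowest y): (-4, -2). Wrap until returning to start. Resulting hull: (-4, -2), (8, 0), (9, 9), (5, 8).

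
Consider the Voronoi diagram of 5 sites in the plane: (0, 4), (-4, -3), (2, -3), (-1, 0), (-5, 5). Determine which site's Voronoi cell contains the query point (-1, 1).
Nearest site = (-1, 0)

The Voronoi cell of site s contains exactly those query points closer to s than to any other site. Compute squared distances from q = (-1, 1) to each site:
  (-1 − -1)² + (0 − 1)² = 1
  (0 − -1)² + (4 − 1)² = 10
  (-4 − -1)² + (-3 − 1)² = 25
  (2 − -1)² + (-3 − 1)² = 25
  (-5 − -1)² + (5 − 1)² = 32
Minimum is attained by (-1, 0), so q lies in its Voronoi cell.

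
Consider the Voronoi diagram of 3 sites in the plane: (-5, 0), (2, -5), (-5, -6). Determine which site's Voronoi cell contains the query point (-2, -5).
Nearest site = (-5, -6)

The Voronoi cell of site s contains exactly those query points closer to s than to any other site. Compute squared distances from q = (-2, -5) to each site:
  (-5 − -2)² + (-6 − -5)² = 10
  (2 − -2)² + (-5 − -5)² = 16
  (-5 − -2)² + (0 − -5)² = 34
Minimum is attained by (-5, -6), so q lies in its Voronoi cell.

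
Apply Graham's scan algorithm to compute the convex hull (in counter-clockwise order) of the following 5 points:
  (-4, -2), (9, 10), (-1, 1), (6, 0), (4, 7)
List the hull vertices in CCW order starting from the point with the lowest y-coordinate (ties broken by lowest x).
Hull (CCW) = [(-4, -2), (6, 0), (9, 10), (4, 7)]

Graham scan procedure:
  1. Find the pivot p₀ = point with lowest y (tie → lowest x): (-4, -2).
  2. Sort the remaining points by polar angle around p₀.
  3. Walk through sorted points, maintaining a stack; pop the top while the last three entries make a non-left turn (cross product ≤ 0).
  4. Final stack is the convex hull in CCW order: (-4, -2), (6, 0), (9, 10), (4, 7).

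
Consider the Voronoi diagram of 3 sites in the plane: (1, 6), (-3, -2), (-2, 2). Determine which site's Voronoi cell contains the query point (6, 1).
Nearest site = (1, 6)

The Voronoi cell of site s contains exactly those query points closer to s than to any other site. Compute squared distances from q = (6, 1) to each site:
  (1 − 6)² + (6 − 1)² = 50
  (-2 − 6)² + (2 − 1)² = 65
  (-3 − 6)² + (-2 − 1)² = 90
Minimum is attained by (1, 6), so q lies in its Voronoi cell.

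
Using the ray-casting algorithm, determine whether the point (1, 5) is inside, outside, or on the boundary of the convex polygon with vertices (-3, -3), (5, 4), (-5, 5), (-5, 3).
The point (1, 5) lies strictly outside the polygon

Cast a horizontal ray to the right from the query point and count how many polygon edges it crosses (each edge strictly once or zero times, handled with the usual half-open convention). 
Parity of crossings → even ⇒ outside.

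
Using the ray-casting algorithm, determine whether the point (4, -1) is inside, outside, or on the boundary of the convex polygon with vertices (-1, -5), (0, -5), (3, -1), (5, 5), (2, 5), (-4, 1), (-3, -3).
The point (4, -1) lies strictly outside the polygon

Cast a horizontal ray to the right from the query point and count how many polygon edges it crosses (each edge strictly once or zero times, handled with the usual half-open convention). 
Parity of crossings → even ⇒ outside.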